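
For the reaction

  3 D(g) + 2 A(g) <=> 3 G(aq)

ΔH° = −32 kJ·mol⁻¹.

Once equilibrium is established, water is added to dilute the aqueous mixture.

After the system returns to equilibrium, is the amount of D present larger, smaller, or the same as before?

decreases

Dilution lowers every aqueous concentration by the same factor. Δn_aq = 3 − 0 = +3, so the system shifts toward the side with more dissolved moles — to the right.
The net shift is to the right. D is a reactant, so its amount decreases.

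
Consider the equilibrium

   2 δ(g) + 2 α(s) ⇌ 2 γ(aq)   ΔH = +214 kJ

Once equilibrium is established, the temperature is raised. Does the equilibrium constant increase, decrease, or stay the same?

K depends on temperature via the van 't Hoff relation. The forward reaction is endothermic, so raising T increases K.

increases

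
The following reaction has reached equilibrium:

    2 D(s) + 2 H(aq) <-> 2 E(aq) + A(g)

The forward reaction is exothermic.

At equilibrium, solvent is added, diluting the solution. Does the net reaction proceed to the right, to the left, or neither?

no shift

Dilution scales every aqueous concentration by the same factor. Δn_aq = 2 − 2 = 0, so Q is unchanged — no shift.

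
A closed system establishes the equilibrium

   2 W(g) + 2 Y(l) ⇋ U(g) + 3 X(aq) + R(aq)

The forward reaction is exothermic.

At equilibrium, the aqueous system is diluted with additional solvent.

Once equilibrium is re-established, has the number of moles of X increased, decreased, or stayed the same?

increases

Dilution lowers every aqueous concentration by the same factor. Δn_aq = 4 − 0 = +4, so the system shifts toward the side with more dissolved moles — to the right.
The net shift is to the right. X is a product, so its amount increases.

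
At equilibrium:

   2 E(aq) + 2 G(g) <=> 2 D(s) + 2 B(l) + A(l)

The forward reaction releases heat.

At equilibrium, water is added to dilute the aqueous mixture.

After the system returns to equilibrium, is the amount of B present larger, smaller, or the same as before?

decreases

Dilution lowers every aqueous concentration by the same factor. Δn_aq = 0 − 2 = -2, so the system shifts toward the side with more dissolved moles — to the left.
The net shift is to the left. B is a product, so its amount decreases.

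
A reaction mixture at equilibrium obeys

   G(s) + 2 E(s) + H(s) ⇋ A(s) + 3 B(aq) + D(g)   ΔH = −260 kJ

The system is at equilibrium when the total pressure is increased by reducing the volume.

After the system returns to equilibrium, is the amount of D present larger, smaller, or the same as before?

Gas moles: reactants 0, products 1 (Δn_gas = +1). Compression shifts the system toward the side with fewer moles of gas — to the left.
The net shift is to the left. D is a product, so its amount decreases.

decreases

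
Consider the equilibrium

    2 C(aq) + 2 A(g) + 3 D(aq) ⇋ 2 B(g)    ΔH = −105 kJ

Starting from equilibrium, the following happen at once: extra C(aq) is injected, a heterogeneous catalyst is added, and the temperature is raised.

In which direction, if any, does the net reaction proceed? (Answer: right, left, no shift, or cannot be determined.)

Adding C (aq), a reactant, drives the reaction to the right.
A catalyst speeds both forward and reverse rates equally; it changes neither Q nor K — no shift from this change.
The forward reaction is exothermic. Raising T favours the endothermic direction — shift to the left.
The individual effects push in opposite directions; without quantitative information the net direction cannot be determined.

cannot be determined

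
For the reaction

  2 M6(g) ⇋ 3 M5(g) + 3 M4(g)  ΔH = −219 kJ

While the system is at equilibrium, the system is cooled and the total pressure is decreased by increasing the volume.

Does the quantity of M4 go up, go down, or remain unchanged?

The forward reaction is exothermic. Lowering T favours the exothermic direction — shift to the right.
Gas moles: reactants 2, products 6 (Δn_gas = +4). Expansion shifts the system toward the side with more moles of gas — to the right.
The net shift is to the right. M4 is a product, so its amount increases.

increases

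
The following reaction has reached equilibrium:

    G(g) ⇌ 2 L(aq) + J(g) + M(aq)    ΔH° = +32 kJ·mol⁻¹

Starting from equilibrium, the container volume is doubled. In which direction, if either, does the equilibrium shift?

Gas moles: reactants 1, products 1. Δn_gas = 0, so a volume change leaves Q equal to K — no shift from this change.

no shift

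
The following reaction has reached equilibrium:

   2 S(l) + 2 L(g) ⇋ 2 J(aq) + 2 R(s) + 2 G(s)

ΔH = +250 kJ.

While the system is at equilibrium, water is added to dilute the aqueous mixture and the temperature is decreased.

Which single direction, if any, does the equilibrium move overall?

cannot be determined

Dilution lowers every aqueous concentration by the same factor. Δn_aq = 2 − 0 = +2, so the system shifts toward the side with more dissolved moles — to the right.
The forward reaction is endothermic. Lowering T favours the exothermic direction — shift to the left.
The individual effects push in opposite directions; without quantitative information the net direction cannot be determined.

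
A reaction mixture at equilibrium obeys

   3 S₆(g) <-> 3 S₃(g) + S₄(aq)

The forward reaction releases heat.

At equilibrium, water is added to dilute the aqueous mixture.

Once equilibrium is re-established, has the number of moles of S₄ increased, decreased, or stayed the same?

increases

Dilution lowers every aqueous concentration by the same factor. Δn_aq = 1 − 0 = +1, so the system shifts toward the side with more dissolved moles — to the right.
The net shift is to the right. S₄ is a product, so its amount increases.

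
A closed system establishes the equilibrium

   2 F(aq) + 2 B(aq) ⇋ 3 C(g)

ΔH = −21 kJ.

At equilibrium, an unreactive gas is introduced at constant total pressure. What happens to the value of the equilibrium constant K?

The equilibrium constant depends only on temperature. This perturbation may move the position of equilibrium, but since T is unchanged, K itself is unchanged.

unchanged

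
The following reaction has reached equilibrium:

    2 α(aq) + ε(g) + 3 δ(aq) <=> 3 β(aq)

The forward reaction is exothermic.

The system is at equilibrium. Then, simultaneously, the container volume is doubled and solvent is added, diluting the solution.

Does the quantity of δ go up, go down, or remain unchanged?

increases

Gas moles: reactants 1, products 0 (Δn_gas = -1). Expansion shifts the system toward the side with more moles of gas — to the left.
Dilution lowers every aqueous concentration by the same factor. Δn_aq = 3 − 5 = -2, so the system shifts toward the side with more dissolved moles — to the left.
The net shift is to the left. δ is a reactant, so its amount increases.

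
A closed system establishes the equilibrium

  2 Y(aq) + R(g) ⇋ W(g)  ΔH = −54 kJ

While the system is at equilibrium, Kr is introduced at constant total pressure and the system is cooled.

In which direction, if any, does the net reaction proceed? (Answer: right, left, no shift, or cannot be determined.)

right

Adding inert gas at constant total pressure expands the volume, scaling every reacting partial pressure by the same factor. Δn_gas = 1 − 1 = 0, so Q is unchanged — no shift.
The forward reaction is exothermic. Lowering T favours the exothermic direction — shift to the right.
Only the nonzero effect(s) matter; the net shift is to the right.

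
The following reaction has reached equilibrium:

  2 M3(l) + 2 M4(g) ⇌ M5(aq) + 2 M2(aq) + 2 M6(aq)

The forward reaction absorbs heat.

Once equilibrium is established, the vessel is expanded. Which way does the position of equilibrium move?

left

Gas moles: reactants 2, products 0 (Δn_gas = -2). Expansion shifts the system toward the side with more moles of gas — to the left.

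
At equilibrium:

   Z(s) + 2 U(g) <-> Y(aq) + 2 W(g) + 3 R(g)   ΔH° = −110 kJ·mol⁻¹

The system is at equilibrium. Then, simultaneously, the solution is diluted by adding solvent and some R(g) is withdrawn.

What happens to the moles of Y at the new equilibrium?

Dilution lowers every aqueous concentration by the same factor. Δn_aq = 1 − 0 = +1, so the system shifts toward the side with more dissolved moles — to the right.
Removing R (g), a product, drives the reaction to the right.
The net shift is to the right. Y is a product, so its amount increases.

increases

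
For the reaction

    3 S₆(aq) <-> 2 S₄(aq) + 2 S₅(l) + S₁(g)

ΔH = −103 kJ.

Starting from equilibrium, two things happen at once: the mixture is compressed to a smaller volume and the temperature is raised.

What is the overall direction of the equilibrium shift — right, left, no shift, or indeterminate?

Gas moles: reactants 0, products 1 (Δn_gas = +1). Compression shifts the system toward the side with fewer moles of gas — to the left.
The forward reaction is exothermic. Raising T favours the endothermic direction — shift to the left.
All effects act in the same direction — net shift to the left.

left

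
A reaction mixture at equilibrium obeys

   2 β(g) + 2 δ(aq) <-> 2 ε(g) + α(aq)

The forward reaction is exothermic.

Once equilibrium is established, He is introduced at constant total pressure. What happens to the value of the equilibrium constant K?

The equilibrium constant depends only on temperature. This perturbation changes neither the position of equilibrium nor K.

unchanged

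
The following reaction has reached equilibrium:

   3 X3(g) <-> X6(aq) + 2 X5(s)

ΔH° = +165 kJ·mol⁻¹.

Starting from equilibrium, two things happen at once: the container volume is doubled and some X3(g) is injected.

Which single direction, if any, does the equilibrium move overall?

Gas moles: reactants 3, products 0 (Δn_gas = -3). Expansion shifts the system toward the side with more moles of gas — to the left.
Adding X3 (g), a reactant, drives the reaction to the right.
The individual effects push in opposite directions; without quantitative information the net direction cannot be determined.

cannot be determined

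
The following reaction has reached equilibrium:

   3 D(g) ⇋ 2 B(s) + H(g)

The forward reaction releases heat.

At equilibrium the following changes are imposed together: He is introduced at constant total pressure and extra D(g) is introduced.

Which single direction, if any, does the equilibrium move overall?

Adding inert gas at constant total pressure expands the volume and lowers every reacting partial pressure. With Δn_gas = 1 − 3 = -2, Q moves away from K toward the side with fewer gas moles, so the system shifts toward the side with more gas moles — to the left.
Adding D (g), a reactant, drives the reaction to the right.
The individual effects push in opposite directions; without quantitative information the net direction cannot be determined.

cannot be determined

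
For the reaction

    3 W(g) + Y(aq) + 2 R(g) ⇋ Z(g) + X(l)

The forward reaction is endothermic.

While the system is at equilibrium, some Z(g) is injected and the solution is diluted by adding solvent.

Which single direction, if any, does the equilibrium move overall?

left

Adding Z (g), a product, drives the reaction to the left.
Dilution lowers every aqueous concentration by the same factor. Δn_aq = 0 − 1 = -1, so the system shifts toward the side with more dissolved moles — to the left.
All effects act in the same direction — net shift to the left.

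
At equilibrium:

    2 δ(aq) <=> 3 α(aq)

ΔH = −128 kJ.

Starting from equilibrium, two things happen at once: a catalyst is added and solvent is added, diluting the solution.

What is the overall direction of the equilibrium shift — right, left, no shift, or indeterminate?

right

A catalyst speeds both forward and reverse rates equally; it changes neither Q nor K — no shift from this change.
Dilution lowers every aqueous concentration by the same factor. Δn_aq = 3 − 2 = +1, so the system shifts toward the side with more dissolved moles — to the right.
Only the nonzero effect(s) matter; the net shift is to the right.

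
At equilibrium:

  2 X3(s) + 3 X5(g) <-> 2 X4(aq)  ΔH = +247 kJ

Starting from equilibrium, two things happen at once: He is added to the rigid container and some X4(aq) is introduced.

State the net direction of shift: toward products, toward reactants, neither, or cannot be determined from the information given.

left

At constant volume, adding an inert gas leaves every reacting species' partial pressure unchanged, so Q is unchanged — no shift from this change.
Adding X4 (aq), a product, drives the reaction to the left.
Only the nonzero effect(s) matter; the net shift is to the left.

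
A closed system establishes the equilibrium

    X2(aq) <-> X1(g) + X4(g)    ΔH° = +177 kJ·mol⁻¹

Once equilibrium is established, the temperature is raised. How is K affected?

K depends on temperature via the van 't Hoff relation. The forward reaction is endothermic, so raising T increases K.

increases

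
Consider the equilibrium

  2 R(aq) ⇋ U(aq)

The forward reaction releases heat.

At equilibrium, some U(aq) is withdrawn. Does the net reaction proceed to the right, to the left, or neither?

Removing U (aq), a product, drives the reaction to the right.

right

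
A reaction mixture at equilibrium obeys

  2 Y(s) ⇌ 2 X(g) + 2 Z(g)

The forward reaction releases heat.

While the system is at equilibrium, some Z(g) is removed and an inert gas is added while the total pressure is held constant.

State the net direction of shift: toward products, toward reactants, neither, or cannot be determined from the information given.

Removing Z (g), a product, drives the reaction to the right.
Adding inert gas at constant total pressure expands the volume and lowers every reacting partial pressure. With Δn_gas = 4 − 0 = +4, Q moves away from K toward the side with fewer gas moles, so the system shifts toward the side with more gas moles — to the right.
All effects act in the same direction — net shift to the right.

right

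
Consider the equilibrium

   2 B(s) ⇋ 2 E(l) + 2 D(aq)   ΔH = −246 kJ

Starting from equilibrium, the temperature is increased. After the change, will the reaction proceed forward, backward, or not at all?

The forward reaction is exothermic. Raising T favours the endothermic direction — shift to the left.

left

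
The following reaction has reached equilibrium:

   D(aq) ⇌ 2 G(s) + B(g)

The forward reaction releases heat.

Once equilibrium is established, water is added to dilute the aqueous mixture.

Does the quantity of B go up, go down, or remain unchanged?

decreases

Dilution lowers every aqueous concentration by the same factor. Δn_aq = 0 − 1 = -1, so the system shifts toward the side with more dissolved moles — to the left.
The net shift is to the left. B is a product, so its amount decreases.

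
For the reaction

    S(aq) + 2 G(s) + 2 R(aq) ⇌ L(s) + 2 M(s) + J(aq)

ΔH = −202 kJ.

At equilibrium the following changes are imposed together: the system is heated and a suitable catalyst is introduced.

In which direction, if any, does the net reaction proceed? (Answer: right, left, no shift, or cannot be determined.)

left

The forward reaction is exothermic. Raising T favours the endothermic direction — shift to the left.
A catalyst speeds both forward and reverse rates equally; it changes neither Q nor K — no shift from this change.
Only the nonzero effect(s) matter; the net shift is to the left.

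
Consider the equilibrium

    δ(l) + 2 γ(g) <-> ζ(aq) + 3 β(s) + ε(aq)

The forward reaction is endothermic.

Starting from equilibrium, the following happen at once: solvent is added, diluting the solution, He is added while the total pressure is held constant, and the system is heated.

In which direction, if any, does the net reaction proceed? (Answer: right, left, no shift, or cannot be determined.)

Dilution lowers every aqueous concentration by the same factor. Δn_aq = 2 − 0 = +2, so the system shifts toward the side with more dissolved moles — to the right.
Adding inert gas at constant total pressure expands the volume and lowers every reacting partial pressure. With Δn_gas = 0 − 2 = -2, Q moves away from K toward the side with fewer gas moles, so the system shifts toward the side with more gas moles — to the left.
The forward reaction is endothermic. Raising T favours the endothermic direction — shift to the right.
The individual effects push in opposite directions; without quantitative information the net direction cannot be determined.

cannot be determined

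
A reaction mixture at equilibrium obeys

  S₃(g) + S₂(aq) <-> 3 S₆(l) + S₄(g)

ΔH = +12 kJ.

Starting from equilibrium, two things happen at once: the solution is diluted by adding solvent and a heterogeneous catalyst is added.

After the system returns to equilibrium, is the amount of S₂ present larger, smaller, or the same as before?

increases

Dilution lowers every aqueous concentration by the same factor. Δn_aq = 0 − 1 = -1, so the system shifts toward the side with more dissolved moles — to the left.
A catalyst speeds both forward and reverse rates equally; it changes neither Q nor K — no shift from this change.
The net shift is to the left. S₂ is a reactant, so its amount increases.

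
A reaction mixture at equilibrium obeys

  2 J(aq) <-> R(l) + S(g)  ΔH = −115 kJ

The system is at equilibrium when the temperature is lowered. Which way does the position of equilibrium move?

The forward reaction is exothermic. Lowering T favours the exothermic direction — shift to the right.

right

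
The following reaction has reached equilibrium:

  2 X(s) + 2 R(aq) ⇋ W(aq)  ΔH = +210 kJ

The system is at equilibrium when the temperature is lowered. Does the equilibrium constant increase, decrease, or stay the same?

K depends on temperature via the van 't Hoff relation. The forward reaction is endothermic, so lowering T decreases K.

decreases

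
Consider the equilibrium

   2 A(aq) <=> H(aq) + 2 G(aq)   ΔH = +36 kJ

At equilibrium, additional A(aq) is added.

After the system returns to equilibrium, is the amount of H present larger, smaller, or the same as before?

increases

Adding A (aq), a reactant, drives the reaction to the right.
The net shift is to the right. H is a product, so its amount increases.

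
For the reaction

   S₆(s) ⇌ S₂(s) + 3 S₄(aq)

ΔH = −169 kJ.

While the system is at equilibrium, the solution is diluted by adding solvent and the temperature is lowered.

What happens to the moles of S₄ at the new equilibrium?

Dilution lowers every aqueous concentration by the same factor. Δn_aq = 3 − 0 = +3, so the system shifts toward the side with more dissolved moles — to the right.
The forward reaction is exothermic. Lowering T favours the exothermic direction — shift to the right.
The net shift is to the right. S₄ is a product, so its amount increases.

increases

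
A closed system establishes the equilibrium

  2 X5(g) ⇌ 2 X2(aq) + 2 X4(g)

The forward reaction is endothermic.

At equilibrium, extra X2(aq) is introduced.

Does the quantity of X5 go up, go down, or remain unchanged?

increases

Adding X2 (aq), a product, drives the reaction to the left.
The net shift is to the left. X5 is a reactant, so its amount increases.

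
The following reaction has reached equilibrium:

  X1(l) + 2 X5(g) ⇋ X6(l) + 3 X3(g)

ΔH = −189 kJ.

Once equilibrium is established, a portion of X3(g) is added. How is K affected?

unchanged

The equilibrium constant depends only on temperature. This perturbation may move the position of equilibrium, but since T is unchanged, K itself is unchanged.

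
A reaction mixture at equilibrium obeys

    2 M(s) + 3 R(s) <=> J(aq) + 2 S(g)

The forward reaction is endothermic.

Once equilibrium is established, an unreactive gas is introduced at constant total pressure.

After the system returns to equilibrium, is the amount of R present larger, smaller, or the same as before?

decreases

Adding inert gas at constant total pressure expands the volume and lowers every reacting partial pressure. With Δn_gas = 2 − 0 = +2, Q moves away from K toward the side with fewer gas moles, so the system shifts toward the side with more gas moles — to the right.
The net shift is to the right. R is a reactant, so its amount decreases.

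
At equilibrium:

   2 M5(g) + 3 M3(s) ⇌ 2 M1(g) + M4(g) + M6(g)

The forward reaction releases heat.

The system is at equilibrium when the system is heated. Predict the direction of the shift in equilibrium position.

left

The forward reaction is exothermic. Raising T favours the endothermic direction — shift to the left.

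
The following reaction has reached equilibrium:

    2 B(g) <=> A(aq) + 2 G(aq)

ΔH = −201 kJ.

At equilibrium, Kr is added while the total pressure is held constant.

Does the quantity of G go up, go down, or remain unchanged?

Adding inert gas at constant total pressure expands the volume and lowers every reacting partial pressure. With Δn_gas = 0 − 2 = -2, Q moves away from K toward the side with fewer gas moles, so the system shifts toward the side with more gas moles — to the left.
The net shift is to the left. G is a product, so its amount decreases.

decreases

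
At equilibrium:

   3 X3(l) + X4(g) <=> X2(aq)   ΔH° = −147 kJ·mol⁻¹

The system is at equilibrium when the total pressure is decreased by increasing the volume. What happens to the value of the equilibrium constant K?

The equilibrium constant depends only on temperature. This perturbation may move the position of equilibrium, but since T is unchanged, K itself is unchanged.

unchanged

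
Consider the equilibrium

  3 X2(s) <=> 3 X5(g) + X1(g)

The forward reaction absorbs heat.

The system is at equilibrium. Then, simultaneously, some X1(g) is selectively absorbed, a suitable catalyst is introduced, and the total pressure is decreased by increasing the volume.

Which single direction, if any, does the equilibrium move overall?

Removing X1 (g), a product, drives the reaction to the right.
A catalyst speeds both forward and reverse rates equally; it changes neither Q nor K — no shift from this change.
Gas moles: reactants 0, products 4 (Δn_gas = +4). Expansion shifts the system toward the side with more moles of gas — to the right.
Only the nonzero effect(s) matter; the net shift is to the right.

right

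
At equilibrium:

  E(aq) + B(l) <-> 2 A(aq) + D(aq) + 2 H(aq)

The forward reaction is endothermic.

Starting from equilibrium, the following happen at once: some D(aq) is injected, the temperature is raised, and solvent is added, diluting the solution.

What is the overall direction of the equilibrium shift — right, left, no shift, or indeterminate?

Adding D (aq), a product, drives the reaction to the left.
The forward reaction is endothermic. Raising T favours the endothermic direction — shift to the right.
Dilution lowers every aqueous concentration by the same factor. Δn_aq = 5 − 1 = +4, so the system shifts toward the side with more dissolved moles — to the right.
The individual effects push in opposite directions; without quantitative information the net direction cannot be determined.

cannot be determined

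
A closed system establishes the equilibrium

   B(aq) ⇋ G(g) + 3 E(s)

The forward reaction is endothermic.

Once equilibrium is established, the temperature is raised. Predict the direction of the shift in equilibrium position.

right

The forward reaction is endothermic. Raising T favours the endothermic direction — shift to the right.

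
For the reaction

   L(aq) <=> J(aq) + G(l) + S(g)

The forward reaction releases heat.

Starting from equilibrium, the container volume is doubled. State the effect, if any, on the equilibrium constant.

The equilibrium constant depends only on temperature. This perturbation may move the position of equilibrium, but since T is unchanged, K itself is unchanged.

unchanged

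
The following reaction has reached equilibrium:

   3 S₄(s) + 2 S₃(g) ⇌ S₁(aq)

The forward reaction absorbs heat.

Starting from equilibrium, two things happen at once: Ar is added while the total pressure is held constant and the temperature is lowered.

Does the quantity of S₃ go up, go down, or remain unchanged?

increases

Adding inert gas at constant total pressure expands the volume and lowers every reacting partial pressure. With Δn_gas = 0 − 2 = -2, Q moves away from K toward the side with fewer gas moles, so the system shifts toward the side with more gas moles — to the left.
The forward reaction is endothermic. Lowering T favours the exothermic direction — shift to the left.
The net shift is to the left. S₃ is a reactant, so its amount increases.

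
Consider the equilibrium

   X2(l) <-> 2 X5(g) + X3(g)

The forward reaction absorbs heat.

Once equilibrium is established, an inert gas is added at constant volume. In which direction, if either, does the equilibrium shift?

At constant volume, adding an inert gas leaves every reacting species' partial pressure unchanged, so Q is unchanged — no shift from this change.

no shift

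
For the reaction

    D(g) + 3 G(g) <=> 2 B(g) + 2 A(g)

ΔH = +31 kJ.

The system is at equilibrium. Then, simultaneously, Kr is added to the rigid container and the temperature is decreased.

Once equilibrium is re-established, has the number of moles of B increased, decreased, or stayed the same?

At constant volume, adding an inert gas leaves every reacting species' partial pressure unchanged, so Q is unchanged — no shift from this change.
The forward reaction is endothermic. Lowering T favours the exothermic direction — shift to the left.
The net shift is to the left. B is a product, so its amount decreases.

decreases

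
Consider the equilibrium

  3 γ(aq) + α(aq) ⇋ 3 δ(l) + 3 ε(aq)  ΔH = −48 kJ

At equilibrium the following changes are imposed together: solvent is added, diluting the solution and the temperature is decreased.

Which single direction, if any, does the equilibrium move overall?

Dilution lowers every aqueous concentration by the same factor. Δn_aq = 3 − 4 = -1, so the system shifts toward the side with more dissolved moles — to the left.
The forward reaction is exothermic. Lowering T favours the exothermic direction — shift to the right.
The individual effects push in opposite directions; without quantitative information the net direction cannot be determined.

cannot be determined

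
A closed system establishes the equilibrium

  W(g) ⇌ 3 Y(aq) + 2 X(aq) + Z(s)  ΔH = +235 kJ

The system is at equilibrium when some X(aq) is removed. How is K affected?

The equilibrium constant depends only on temperature. This perturbation may move the position of equilibrium, but since T is unchanged, K itself is unchanged.

unchanged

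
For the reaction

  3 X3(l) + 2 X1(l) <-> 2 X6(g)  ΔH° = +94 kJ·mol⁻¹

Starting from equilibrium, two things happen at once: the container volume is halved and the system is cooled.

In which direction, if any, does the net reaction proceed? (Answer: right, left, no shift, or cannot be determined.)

Gas moles: reactants 0, products 2 (Δn_gas = +2). Compression shifts the system toward the side with fewer moles of gas — to the left.
The forward reaction is endothermic. Lowering T favours the exothermic direction — shift to the left.
All effects act in the same direction — net shift to the left.

left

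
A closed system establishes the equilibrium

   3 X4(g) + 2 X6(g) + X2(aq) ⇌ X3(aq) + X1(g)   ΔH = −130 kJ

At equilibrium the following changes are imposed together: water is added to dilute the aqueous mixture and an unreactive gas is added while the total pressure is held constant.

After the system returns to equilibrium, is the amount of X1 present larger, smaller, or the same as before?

Dilution scales every aqueous concentration by the same factor. Δn_aq = 1 − 1 = 0, so Q is unchanged — no shift.
Adding inert gas at constant total pressure expands the volume and lowers every reacting partial pressure. With Δn_gas = 1 − 5 = -4, Q moves away from K toward the side with fewer gas moles, so the system shifts toward the side with more gas moles — to the left.
The net shift is to the left. X1 is a product, so its amount decreases.

decreases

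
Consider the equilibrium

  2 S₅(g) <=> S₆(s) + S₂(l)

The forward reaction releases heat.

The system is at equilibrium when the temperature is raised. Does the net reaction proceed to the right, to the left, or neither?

left

The forward reaction is exothermic. Raising T favours the endothermic direction — shift to the left.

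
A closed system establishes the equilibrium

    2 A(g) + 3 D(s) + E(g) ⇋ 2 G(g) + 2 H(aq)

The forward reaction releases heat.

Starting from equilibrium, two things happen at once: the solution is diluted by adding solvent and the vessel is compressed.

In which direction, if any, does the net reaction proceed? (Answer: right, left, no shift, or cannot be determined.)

Dilution lowers every aqueous concentration by the same factor. Δn_aq = 2 − 0 = +2, so the system shifts toward the side with more dissolved moles — to the right.
Gas moles: reactants 3, products 2 (Δn_gas = -1). Compression shifts the system toward the side with fewer moles of gas — to the right.
All effects act in the same direction — net shift to the right.

right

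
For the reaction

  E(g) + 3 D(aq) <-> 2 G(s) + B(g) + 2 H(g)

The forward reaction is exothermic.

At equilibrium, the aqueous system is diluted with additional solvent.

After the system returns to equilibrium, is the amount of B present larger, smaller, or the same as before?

decreases

Dilution lowers every aqueous concentration by the same factor. Δn_aq = 0 − 3 = -3, so the system shifts toward the side with more dissolved moles — to the left.
The net shift is to the left. B is a product, so its amount decreases.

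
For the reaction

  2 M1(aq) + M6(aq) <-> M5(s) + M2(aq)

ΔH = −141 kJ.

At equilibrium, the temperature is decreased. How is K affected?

K depends on temperature via the van 't Hoff relation. The forward reaction is exothermic, so lowering T increases K.

increases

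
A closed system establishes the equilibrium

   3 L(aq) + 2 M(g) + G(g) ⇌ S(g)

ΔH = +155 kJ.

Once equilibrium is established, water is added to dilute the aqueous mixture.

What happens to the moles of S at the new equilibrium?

Dilution lowers every aqueous concentration by the same factor. Δn_aq = 0 − 3 = -3, so the system shifts toward the side with more dissolved moles — to the left.
The net shift is to the left. S is a product, so its amount decreases.

decreases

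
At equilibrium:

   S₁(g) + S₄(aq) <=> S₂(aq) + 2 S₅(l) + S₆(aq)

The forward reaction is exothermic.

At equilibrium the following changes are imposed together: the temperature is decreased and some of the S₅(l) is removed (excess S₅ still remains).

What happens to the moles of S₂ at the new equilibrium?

The forward reaction is exothermic. Lowering T favours the exothermic direction — shift to the right.
S₅ is a pure liquid; its activity is 1 regardless of amount, so Q is unaffected — no shift from this change.
The net shift is to the right. S₂ is a product, so its amount increases.

increases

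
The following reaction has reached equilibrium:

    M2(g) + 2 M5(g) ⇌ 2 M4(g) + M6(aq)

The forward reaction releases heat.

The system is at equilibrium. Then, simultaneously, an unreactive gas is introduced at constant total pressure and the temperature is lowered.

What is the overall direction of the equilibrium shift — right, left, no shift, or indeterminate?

cannot be determined

Adding inert gas at constant total pressure expands the volume and lowers every reacting partial pressure. With Δn_gas = 2 − 3 = -1, Q moves away from K toward the side with fewer gas moles, so the system shifts toward the side with more gas moles — to the left.
The forward reaction is exothermic. Lowering T favours the exothermic direction — shift to the right.
The individual effects push in opposite directions; without quantitative information the net direction cannot be determined.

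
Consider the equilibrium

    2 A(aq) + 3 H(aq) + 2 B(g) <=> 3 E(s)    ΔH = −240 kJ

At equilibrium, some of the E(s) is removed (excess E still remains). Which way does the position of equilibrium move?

E is a pure solid; its activity is 1 regardless of amount, so Q is unaffected — no shift from this change.

no shift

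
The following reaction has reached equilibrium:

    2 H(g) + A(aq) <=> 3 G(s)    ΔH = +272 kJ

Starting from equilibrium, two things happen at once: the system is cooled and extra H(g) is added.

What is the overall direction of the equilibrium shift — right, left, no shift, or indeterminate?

The forward reaction is endothermic. Lowering T favours the exothermic direction — shift to the left.
Adding H (g), a reactant, drives the reaction to the right.
The individual effects push in opposite directions; without quantitative information the net direction cannot be determined.

cannot be determined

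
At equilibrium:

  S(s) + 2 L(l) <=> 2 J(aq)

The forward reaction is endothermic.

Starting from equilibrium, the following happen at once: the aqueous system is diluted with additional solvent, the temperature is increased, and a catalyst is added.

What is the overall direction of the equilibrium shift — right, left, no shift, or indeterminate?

Dilution lowers every aqueous concentration by the same factor. Δn_aq = 2 − 0 = +2, so the system shifts toward the side with more dissolved moles — to the right.
The forward reaction is endothermic. Raising T favours the endothermic direction — shift to the right.
A catalyst speeds both forward and reverse rates equally; it changes neither Q nor K — no shift from this change.
Only the nonzero effect(s) matter; the net shift is to the right.

right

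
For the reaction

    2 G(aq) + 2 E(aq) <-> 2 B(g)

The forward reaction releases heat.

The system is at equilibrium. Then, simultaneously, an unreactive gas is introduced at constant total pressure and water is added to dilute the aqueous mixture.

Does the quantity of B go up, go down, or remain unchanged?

cannot be determined

Adding inert gas at constant total pressure expands the volume and lowers every reacting partial pressure. With Δn_gas = 2 − 0 = +2, Q moves away from K toward the side with fewer gas moles, so the system shifts toward the side with more gas moles — to the right.
Dilution lowers every aqueous concentration by the same factor. Δn_aq = 0 − 4 = -4, so the system shifts toward the side with more dissolved moles — to the left.
The two effects oppose each other, so the net shift — and hence the change in B — cannot be determined from the given information.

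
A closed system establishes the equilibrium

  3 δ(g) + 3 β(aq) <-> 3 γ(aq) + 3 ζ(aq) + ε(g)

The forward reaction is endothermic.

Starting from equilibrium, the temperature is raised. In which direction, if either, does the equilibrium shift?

right

The forward reaction is endothermic. Raising T favours the endothermic direction — shift to the right.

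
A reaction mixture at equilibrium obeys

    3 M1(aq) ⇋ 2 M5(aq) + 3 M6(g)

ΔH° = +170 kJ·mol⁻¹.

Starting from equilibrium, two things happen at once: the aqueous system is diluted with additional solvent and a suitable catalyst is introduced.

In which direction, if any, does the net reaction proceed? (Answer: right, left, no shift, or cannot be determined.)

left

Dilution lowers every aqueous concentration by the same factor. Δn_aq = 2 − 3 = -1, so the system shifts toward the side with more dissolved moles — to the left.
A catalyst speeds both forward and reverse rates equally; it changes neither Q nor K — no shift from this change.
Only the nonzero effect(s) matter; the net shift is to the left.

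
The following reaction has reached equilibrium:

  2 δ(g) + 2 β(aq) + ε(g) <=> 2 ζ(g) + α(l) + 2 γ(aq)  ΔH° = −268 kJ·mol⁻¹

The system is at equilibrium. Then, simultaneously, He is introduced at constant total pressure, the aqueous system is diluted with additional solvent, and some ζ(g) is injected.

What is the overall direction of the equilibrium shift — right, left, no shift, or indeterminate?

left

Adding inert gas at constant total pressure expands the volume and lowers every reacting partial pressure. With Δn_gas = 2 − 3 = -1, Q moves away from K toward the side with fewer gas moles, so the system shifts toward the side with more gas moles — to the left.
Dilution scales every aqueous concentration by the same factor. Δn_aq = 2 − 2 = 0, so Q is unchanged — no shift.
Adding ζ (g), a product, drives the reaction to the left.
Only the nonzero effect(s) matter; the net shift is to the left.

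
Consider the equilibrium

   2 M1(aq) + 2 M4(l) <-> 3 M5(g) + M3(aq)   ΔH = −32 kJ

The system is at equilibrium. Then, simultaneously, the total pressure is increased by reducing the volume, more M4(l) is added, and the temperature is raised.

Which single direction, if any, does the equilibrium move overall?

Gas moles: reactants 0, products 3 (Δn_gas = +3). Compression shifts the system toward the side with fewer moles of gas — to the left.
M4 is a pure liquid; its activity is 1 regardless of amount, so Q is unaffected — no shift from this change.
The forward reaction is exothermic. Raising T favours the endothermic direction — shift to the left.
Only the nonzero effect(s) matter; the net shift is to the left.

left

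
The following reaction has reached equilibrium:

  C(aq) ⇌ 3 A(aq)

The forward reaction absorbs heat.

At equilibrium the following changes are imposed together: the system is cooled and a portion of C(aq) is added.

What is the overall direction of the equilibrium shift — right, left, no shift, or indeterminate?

The forward reaction is endothermic. Lowering T favours the exothermic direction — shift to the left.
Adding C (aq), a reactant, drives the reaction to the right.
The individual effects push in opposite directions; without quantitative information the net direction cannot be determined.

cannot be determined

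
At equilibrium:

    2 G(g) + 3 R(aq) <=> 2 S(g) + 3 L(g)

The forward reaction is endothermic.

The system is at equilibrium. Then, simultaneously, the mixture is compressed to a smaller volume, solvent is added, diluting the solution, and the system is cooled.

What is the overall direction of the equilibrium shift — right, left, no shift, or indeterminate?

Gas moles: reactants 2, products 5 (Δn_gas = +3). Compression shifts the system toward the side with fewer moles of gas — to the left.
Dilution lowers every aqueous concentration by the same factor. Δn_aq = 0 − 3 = -3, so the system shifts toward the side with more dissolved moles — to the left.
The forward reaction is endothermic. Lowering T favours the exothermic direction — shift to the left.
All effects act in the same direction — net shift to the left.

left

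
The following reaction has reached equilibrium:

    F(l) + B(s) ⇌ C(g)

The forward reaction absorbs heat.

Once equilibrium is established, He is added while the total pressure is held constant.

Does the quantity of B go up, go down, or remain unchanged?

Adding inert gas at constant total pressure expands the volume and lowers every reacting partial pressure. With Δn_gas = 1 − 0 = +1, Q moves away from K toward the side with fewer gas moles, so the system shifts toward the side with more gas moles — to the right.
The net shift is to the right. B is a reactant, so its amount decreases.

decreases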